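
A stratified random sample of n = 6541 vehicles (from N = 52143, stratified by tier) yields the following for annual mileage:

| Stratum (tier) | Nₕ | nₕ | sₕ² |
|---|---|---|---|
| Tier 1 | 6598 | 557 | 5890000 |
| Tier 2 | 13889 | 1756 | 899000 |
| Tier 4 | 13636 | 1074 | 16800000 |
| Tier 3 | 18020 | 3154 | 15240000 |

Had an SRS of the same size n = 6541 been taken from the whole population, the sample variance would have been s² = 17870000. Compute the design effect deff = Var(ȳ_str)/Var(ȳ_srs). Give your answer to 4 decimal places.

Var(ȳ_str) = Σ Wₕ²(1−fₕ)sₕ²/nₕ with Wₕ = Nₕ/52143:
  Tier 1: (6598/52143)²·(1−557/6598)·5890000/557 = 155.02053
  Tier 2: (13889/52143)²·(1−1756/13889)·899000/1756 = 31.730895
  Tier 4: (13636/52143)²·(1−1074/13636)·16800000/1074 = 985.50482
  Tier 3: (18020/52143)²·(1−3154/18020)·15240000/3154 = 476.08025
  → Var(ȳ_str) = 1648.3365.
Var(ȳ_srs) = (1 − 6541/52143)·17870000/6541 = 2389.2868.
deff = 1648.3365 / 2389.2868 = 0.6899.

0.6899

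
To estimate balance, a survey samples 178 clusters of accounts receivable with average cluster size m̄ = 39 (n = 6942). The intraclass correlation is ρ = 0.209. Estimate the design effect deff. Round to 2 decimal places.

deff = 1 + (39 − 1)·0.209 = 1 + 7.942 = 8.942.

8.94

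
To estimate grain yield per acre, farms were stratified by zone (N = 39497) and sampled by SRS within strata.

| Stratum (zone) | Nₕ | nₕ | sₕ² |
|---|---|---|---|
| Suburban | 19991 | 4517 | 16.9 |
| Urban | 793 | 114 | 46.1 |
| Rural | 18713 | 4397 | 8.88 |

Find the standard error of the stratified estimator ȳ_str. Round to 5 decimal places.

Var(ȳ_str) = Σₕ Wₕ²(1 − fₕ)sₕ²/nₕ with Wₕ = Nₕ/N, N = 39497.
Suburban: Wₕ = 0.50613971; term = 0.50613971²·(1 − 0.22595168)·16.9/4517 = 7.4190023 × 10^-4.
Urban: Wₕ = 0.02007747; term = 0.02007747²·(1 − 0.14375788)·46.1/114 = 1.3957602 × 10^-4.
Rural: Wₕ = 0.47378282; term = 0.47378282²·(1 − 0.23497034)·8.88/4397 = 3.4681142 × 10^-4.
Sum = 0.0012282877.
SE = √(0.0012282877) = 0.03505.

0.03505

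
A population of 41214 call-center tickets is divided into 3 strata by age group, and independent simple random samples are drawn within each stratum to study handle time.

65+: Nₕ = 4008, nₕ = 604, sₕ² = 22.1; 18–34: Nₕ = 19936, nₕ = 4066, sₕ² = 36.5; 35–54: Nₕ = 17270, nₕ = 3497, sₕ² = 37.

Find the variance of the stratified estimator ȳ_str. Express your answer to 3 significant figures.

Var(ȳ_str) = Σₕ Wₕ²(1 − fₕ)sₕ²/nₕ with Wₕ = Nₕ/N, N = 41214.
65+: Wₕ = 0.09724851; term = 0.09724851²·(1 − 0.15069860)·22.1/604 = 2.9388882 × 10^-4.
18–34: Wₕ = 0.48371912; term = 0.48371912²·(1 − 0.20395265)·36.5/4066 = 0.0016720563.
35–54: Wₕ = 0.41903237; term = 0.41903237²·(1 − 0.20248987)·37/3497 = 0.0014816221.
Sum = 0.0034475672.

0.00345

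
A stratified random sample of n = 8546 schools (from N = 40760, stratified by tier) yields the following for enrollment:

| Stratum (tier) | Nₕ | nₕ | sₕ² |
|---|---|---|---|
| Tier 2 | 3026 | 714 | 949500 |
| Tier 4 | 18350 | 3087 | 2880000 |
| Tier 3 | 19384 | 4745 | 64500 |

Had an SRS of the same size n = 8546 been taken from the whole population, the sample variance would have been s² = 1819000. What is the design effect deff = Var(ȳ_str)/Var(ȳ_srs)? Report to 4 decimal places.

0.9820

Var(ȳ_str) = Σ Wₕ²(1−fₕ)sₕ²/nₕ with Wₕ = Nₕ/40760:
  Tier 2: (3026/40760)²·(1−714/3026)·949500/714 = 5.599963
  Tier 4: (18350/40760)²·(1−3087/18350)·2880000/3087 = 157.27637
  Tier 3: (19384/40760)²·(1−4745/19384)·64500/4745 = 2.3217206
  → Var(ȳ_str) = 165.19805.
Var(ȳ_srs) = (1 − 8546/40760)·1819000/8546 = 168.22103.
deff = 165.19805 / 168.22103 = 0.9820.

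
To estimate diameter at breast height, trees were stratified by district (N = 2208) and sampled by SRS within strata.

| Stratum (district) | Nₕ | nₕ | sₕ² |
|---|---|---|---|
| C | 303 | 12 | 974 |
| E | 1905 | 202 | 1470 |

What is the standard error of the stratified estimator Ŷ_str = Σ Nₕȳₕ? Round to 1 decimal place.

Var(Ŷ_str) = Σₕ Nₕ²(1 − fₕ)sₕ²/nₕ.
C: 303²·(1 − 12/303)·974/12 = 7.1567085 × 10^6.
E: 1905²·(1 − 202/1905)·1470/202 = 2.3608891 × 10^7.
Sum = 3.07656 × 10^7.
SE = √(3.07656 × 10^7) = 5546.7.

5546.7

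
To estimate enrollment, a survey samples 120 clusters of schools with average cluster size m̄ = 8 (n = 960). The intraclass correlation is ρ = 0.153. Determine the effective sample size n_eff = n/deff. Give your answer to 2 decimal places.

463.54

deff = 1 + (8 − 1)·0.153 = 1 + 1.071 = 2.071.
n_eff = 960 / 2.071 = 463.54.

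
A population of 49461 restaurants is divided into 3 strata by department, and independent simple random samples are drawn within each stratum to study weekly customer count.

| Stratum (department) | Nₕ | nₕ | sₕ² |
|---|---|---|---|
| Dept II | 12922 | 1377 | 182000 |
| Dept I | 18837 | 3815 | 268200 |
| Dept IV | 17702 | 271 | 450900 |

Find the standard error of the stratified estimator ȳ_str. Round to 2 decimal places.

15.04

Var(ȳ_str) = Σₕ Wₕ²(1 − fₕ)sₕ²/nₕ with Wₕ = Nₕ/N, N = 49461.
Dept II: Wₕ = 0.26125634; term = 0.26125634²·(1 − 0.10656245)·182000/1377 = 8.0600055.
Dept I: Wₕ = 0.38084551; term = 0.38084551²·(1 − 0.20252694)·268200/3815 = 8.1316362.
Dept IV: Wₕ = 0.35789814; term = 0.35789814²·(1 − 0.01530900)·450900/271 = 209.86006.
Sum = 226.0517.
SE = √(226.0517) = 15.04.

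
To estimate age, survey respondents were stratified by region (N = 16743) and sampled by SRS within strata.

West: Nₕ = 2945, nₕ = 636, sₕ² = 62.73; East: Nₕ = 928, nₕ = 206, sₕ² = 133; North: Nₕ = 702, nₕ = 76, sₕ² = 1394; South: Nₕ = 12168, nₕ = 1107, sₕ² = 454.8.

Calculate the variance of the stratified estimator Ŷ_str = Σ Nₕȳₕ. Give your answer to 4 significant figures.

Var(Ŷ_str) = Σₕ Nₕ²(1 − fₕ)sₕ²/nₕ.
West: 2945²·(1 − 636/2945)·62.73/636 = 670698.61.
East: 928²·(1 − 206/928)·133/206 = 432583.15.
North: 702²·(1 − 76/702)·1394/76 = 8.0604748 × 10^6.
South: 12168²·(1 − 1107/12168)·454.8/1107 = 5.5295072 × 10^7.
Sum = 6.4458829 × 10^7.

6.446 × 10^7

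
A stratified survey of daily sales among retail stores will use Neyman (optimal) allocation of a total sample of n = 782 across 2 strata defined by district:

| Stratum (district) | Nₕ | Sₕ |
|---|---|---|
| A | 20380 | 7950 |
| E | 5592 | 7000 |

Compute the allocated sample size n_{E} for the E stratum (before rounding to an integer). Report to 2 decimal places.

Neyman allocation: nₕ = n·NₕSₕ / Σⱼ NⱼSⱼ.
Σ NⱼSⱼ = 20380·7950 + 5592·7000 = 2.01165 × 10^8.
n_{E} = 782·5592·7000 / (2.01165 × 10^8) = 152.17.

152.17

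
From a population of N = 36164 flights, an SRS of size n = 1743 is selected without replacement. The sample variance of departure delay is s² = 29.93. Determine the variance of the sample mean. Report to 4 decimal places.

Under SRS without replacement, Var(ȳ) = (1 − f)·s²/n with f = n/N = 1743/36164 = 0.04819710.
Var(ȳ) = (1 − 0.04819710)·29.93/1743 = 0.95180290·0.017171543 = 0.016343925.

0.0163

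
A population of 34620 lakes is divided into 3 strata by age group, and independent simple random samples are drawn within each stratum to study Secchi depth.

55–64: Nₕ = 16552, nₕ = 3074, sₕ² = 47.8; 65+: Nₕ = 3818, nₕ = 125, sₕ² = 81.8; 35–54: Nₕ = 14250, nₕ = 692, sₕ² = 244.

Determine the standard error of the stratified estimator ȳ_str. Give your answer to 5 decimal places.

Var(ȳ_str) = Σₕ Wₕ²(1 − fₕ)sₕ²/nₕ with Wₕ = Nₕ/N, N = 34620.
55–64: Wₕ = 0.47810514; term = 0.47810514²·(1 − 0.18571774)·47.8/3074 = 0.0028943153.
65+: Wₕ = 0.11028307; term = 0.11028307²·(1 − 0.03273965)·81.8/125 = 0.0076984695.
35–54: Wₕ = 0.41161179; term = 0.41161179²·(1 − 0.04856140)·244/692 = 0.056838172.
Sum = 0.067430957.
SE = √(0.067430957) = 0.25967.

0.25967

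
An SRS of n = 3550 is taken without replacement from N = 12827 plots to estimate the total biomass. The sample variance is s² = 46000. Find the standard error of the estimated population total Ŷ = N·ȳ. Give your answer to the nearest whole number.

39267

Var(Ŷ) = N²·Var(ȳ) = N²·(1 − n/N)·s²/n.
f = 3550/12827 = 0.27675996; Var(ȳ) = 0.72324004·46000/3550 = 9.3715611.
Var(Ŷ) = 12827² · 9.3715611 = 1.541921 × 10^9.
SE(Ŷ) = √(1.541921 × 10^9) = 39267.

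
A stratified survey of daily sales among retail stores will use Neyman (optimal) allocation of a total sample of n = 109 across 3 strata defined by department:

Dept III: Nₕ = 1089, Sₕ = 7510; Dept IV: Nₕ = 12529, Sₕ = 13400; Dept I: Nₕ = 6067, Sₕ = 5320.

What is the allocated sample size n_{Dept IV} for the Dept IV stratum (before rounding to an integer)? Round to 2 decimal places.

Neyman allocation: nₕ = n·NₕSₕ / Σⱼ NⱼSⱼ.
Σ NⱼSⱼ = 1089·7510 + 12529·13400 + 6067·5320 = 2.0834343 × 10^8.
n_{Dept IV} = 109·12529·13400 / (2.0834343 × 10^8) = 87.84.

87.84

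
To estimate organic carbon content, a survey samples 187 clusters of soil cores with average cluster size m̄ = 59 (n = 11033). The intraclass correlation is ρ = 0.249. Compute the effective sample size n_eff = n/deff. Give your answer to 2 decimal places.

deff = 1 + (59 − 1)·0.249 = 1 + 14.442 = 15.442.
n_eff = 11033 / 15.442 = 714.48.

714.48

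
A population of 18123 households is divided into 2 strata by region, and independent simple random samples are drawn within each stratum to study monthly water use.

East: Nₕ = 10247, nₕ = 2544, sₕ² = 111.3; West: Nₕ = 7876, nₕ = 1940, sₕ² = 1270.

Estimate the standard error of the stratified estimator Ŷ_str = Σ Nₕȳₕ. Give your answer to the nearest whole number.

Var(Ŷ_str) = Σₕ Nₕ²(1 − fₕ)sₕ²/nₕ.
East: 10247²·(1 − 2544/10247)·111.3/2544 = 3.453303 × 10^6.
West: 7876²·(1 − 1940/7876)·1270/1940 = 3.0605649 × 10^7.
Sum = 3.4058952 × 10^7.
SE = √(3.4058952 × 10^7) = 5836.

5836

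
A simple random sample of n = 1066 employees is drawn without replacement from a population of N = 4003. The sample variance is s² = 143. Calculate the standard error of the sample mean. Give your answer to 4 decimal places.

0.3137

Under SRS without replacement, Var(ȳ) = (1 − f)·s²/n with f = n/N = 1066/4003 = 0.26630027.
Var(ȳ) = (1 − 0.26630027)·143/1066 = 0.73369973·0.13414634 = 0.098423134.
SE(ȳ) = √(0.098423134) = 0.3137.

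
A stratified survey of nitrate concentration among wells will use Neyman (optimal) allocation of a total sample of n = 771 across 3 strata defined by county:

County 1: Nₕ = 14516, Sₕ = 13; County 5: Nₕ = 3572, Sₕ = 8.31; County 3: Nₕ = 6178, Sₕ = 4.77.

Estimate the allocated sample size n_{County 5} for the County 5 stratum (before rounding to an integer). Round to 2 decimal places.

92.33

Neyman allocation: nₕ = n·NₕSₕ / Σⱼ NⱼSⱼ.
Σ NⱼSⱼ = 14516·13 + 3572·8.31 + 6178·4.77 = 247860.38.
n_{County 5} = 771·3572·8.31 / 247860.38 = 92.33.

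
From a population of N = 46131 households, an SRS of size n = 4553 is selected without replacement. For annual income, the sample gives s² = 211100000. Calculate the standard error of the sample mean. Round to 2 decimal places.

Under SRS without replacement, Var(ȳ) = (1 − f)·s²/n with f = n/N = 4553/46131 = 0.09869719.
Var(ȳ) = (1 − 0.09869719)·211100000/4553 = 0.90130281·46365.034 = 41788.936.
SE(ȳ) = √(41788.936) = 204.42.

204.42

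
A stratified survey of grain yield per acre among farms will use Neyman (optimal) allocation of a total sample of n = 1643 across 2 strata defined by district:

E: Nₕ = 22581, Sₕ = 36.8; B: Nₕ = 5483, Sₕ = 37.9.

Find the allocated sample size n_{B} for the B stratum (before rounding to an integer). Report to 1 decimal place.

Neyman allocation: nₕ = n·NₕSₕ / Σⱼ NⱼSⱼ.
Σ NⱼSⱼ = 22581·36.8 + 5483·37.9 = 1.0387865 × 10^6.
n_{B} = 1643·5483·37.9 / (1.0387865 × 10^6) = 328.7.

328.7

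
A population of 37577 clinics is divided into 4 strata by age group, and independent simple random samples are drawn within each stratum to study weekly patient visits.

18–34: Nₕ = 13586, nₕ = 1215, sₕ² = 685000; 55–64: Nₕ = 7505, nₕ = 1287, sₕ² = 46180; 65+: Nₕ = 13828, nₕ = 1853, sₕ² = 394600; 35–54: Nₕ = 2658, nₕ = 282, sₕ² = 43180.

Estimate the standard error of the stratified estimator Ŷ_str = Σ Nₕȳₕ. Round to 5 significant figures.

Var(Ŷ_str) = Σₕ Nₕ²(1 − fₕ)sₕ²/nₕ.
18–34: 13586²·(1 − 1215/13586)·685000/1215 = 9.4756871 × 10^10.
55–64: 7505²·(1 − 1287/7505)·46180/1287 = 1.6744678 × 10^9.
65+: 13828²·(1 − 1853/13828)·394600/1853 = 3.5262781 × 10^10.
35–54: 2658²·(1 − 282/2658)·43180/282 = 9.6701886 × 10^8.
Sum = 1.3266114 × 10^11.
SE = √(1.3266114 × 10^11) = 364230.

364230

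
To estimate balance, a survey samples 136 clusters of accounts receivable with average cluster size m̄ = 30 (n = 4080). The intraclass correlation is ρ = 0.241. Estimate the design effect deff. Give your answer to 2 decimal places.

7.99

deff = 1 + (30 − 1)·0.241 = 1 + 6.989 = 7.989.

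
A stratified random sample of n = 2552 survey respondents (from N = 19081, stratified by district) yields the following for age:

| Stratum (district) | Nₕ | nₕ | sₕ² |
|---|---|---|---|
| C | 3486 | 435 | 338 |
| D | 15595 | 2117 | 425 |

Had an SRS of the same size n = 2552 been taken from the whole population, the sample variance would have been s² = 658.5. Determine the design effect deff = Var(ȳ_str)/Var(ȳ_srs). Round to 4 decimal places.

Var(ȳ_str) = Σ Wₕ²(1−fₕ)sₕ²/nₕ with Wₕ = Nₕ/19081:
  C: (3486/19081)²·(1−435/3486)·338/435 = 0.022698375
  D: (15595/19081)²·(1−2117/15595)·425/2117 = 0.11589819
  → Var(ȳ_str) = 0.13859657.
Var(ȳ_srs) = (1 − 2552/19081)·658.5/2552 = 0.22352215.
deff = 0.13859657 / 0.22352215 = 0.6201.

0.6201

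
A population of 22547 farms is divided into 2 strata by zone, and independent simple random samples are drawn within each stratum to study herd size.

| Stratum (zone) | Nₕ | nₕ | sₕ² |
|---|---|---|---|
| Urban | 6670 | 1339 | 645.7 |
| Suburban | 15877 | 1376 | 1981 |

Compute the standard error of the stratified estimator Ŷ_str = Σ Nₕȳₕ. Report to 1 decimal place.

Var(Ŷ_str) = Σₕ Nₕ²(1 − fₕ)sₕ²/nₕ.
Urban: 6670²·(1 − 1339/6670)·645.7/1339 = 1.7146865 × 10^7.
Suburban: 15877²·(1 − 1376/15877)·1981/1376 = 3.31461 × 10^8.
Sum = 3.4860787 × 10^8.
SE = √(3.4860787 × 10^8) = 18671.0.

18671.0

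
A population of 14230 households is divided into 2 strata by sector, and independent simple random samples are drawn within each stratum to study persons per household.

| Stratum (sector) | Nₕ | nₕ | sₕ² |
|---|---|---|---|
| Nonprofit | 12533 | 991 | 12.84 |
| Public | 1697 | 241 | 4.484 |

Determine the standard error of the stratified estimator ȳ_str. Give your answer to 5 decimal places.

Var(ȳ_str) = Σₕ Wₕ²(1 − fₕ)sₕ²/nₕ with Wₕ = Nₕ/N, N = 14230.
Nonprofit: Wₕ = 0.88074491; term = 0.88074491²·(1 − 0.07907125)·12.84/991 = 0.0092558792.
Public: Wₕ = 0.11925509; term = 0.11925509²·(1 − 0.14201532)·4.484/241 = 2.2702934 × 10^-4.
Sum = 0.0094829085.
SE = √(0.0094829085) = 0.09738.

0.09738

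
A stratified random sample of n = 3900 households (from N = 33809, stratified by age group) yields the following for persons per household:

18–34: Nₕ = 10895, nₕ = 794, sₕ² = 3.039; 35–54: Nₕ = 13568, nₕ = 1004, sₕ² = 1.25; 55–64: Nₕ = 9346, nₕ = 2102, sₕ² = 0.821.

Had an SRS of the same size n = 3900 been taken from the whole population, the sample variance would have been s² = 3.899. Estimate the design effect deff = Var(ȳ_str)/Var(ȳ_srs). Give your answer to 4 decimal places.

Var(ȳ_str) = Σ Wₕ²(1−fₕ)sₕ²/nₕ with Wₕ = Nₕ/33809:
  18–34: (10895/33809)²·(1−794/10895)·3.039/794 = 3.6849971 × 10^-4
  35–54: (13568/33809)²·(1−1004/13568)·1.25/1004 = 1.8567585 × 10^-4
  55–64: (9346/33809)²·(1−2102/9346)·0.821/2102 = 2.3133962 × 10^-5
  → Var(ȳ_str) = 5.7730952 × 10^-4.
Var(ȳ_srs) = (1 − 3900/33809)·3.899/3900 = 8.8441927 × 10^-4.
deff = (5.7730952 × 10^-4) / (8.8441927 × 10^-4) = 0.6528.

0.6528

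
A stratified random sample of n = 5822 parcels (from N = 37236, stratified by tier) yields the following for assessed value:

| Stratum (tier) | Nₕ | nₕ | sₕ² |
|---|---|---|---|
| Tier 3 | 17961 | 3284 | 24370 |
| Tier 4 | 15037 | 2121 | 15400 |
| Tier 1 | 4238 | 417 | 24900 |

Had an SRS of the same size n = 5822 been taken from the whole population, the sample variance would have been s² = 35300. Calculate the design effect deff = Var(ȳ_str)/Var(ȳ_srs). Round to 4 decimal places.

Var(ȳ_str) = Σ Wₕ²(1−fₕ)sₕ²/nₕ with Wₕ = Nₕ/37236:
  Tier 3: (17961/37236)²·(1−3284/17961)·24370/3284 = 1.4108932
  Tier 4: (15037/37236)²·(1−2121/15037)·15400/2121 = 1.0170522
  Tier 1: (4238/37236)²·(1−417/4238)·24900/417 = 0.69738923
  → Var(ȳ_str) = 3.1253346.
Var(ȳ_srs) = (1 − 5822/37236)·35300/5822 = 5.1152012.
deff = 3.1253346 / 5.1152012 = 0.6110.

0.6110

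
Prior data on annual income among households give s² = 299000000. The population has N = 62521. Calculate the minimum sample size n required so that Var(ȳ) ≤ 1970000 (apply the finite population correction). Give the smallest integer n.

Without fpc, n₀ = s²/D = 299000000/1970000 = 151.7766.
With fpc, (1 − n/N)·s²/n ≤ D requires n ≥ n₀/(1 + n₀/N) = 151.7766/(1 + 151.7766/62521) = 151.4090.
Rounding up, n = 152.

152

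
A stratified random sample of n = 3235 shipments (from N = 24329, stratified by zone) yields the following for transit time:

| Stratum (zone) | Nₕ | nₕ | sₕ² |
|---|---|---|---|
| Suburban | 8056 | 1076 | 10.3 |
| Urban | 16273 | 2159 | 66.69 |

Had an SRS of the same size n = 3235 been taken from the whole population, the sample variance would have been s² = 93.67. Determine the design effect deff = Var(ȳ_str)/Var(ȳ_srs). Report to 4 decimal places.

Var(ȳ_str) = Σ Wₕ²(1−fₕ)sₕ²/nₕ with Wₕ = Nₕ/24329:
  Suburban: (8056/24329)²·(1−1076/8056)·10.3/1076 = 9.0939239 × 10^-4
  Urban: (16273/24329)²·(1−2159/16273)·66.69/2159 = 0.011986083
  → Var(ȳ_str) = 0.012895475.
Var(ȳ_srs) = (1 − 3235/24329)·93.67/3235 = 0.02510504.
deff = 0.012895475 / 0.02510504 = 0.5137.

0.5137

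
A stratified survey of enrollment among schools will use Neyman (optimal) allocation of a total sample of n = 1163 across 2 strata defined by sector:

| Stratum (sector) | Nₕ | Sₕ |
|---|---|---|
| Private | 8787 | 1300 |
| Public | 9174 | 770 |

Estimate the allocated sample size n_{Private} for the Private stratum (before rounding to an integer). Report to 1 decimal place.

Neyman allocation: nₕ = n·NₕSₕ / Σⱼ NⱼSⱼ.
Σ NⱼSⱼ = 8787·1300 + 9174·770 = 1.848708 × 10^7.
n_{Private} = 1163·8787·1300 / (1.848708 × 10^7) = 718.6.

718.6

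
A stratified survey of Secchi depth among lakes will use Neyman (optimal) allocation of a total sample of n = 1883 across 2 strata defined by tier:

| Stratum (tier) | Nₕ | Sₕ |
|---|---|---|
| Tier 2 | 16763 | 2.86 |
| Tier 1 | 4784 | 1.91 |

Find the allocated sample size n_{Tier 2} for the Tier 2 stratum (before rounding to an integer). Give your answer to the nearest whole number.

Neyman allocation: nₕ = n·NₕSₕ / Σⱼ NⱼSⱼ.
Σ NⱼSⱼ = 16763·2.86 + 4784·1.91 = 57079.62.
n_{Tier 2} = 1883·16763·2.86 / 57079.62 = 1582.

1582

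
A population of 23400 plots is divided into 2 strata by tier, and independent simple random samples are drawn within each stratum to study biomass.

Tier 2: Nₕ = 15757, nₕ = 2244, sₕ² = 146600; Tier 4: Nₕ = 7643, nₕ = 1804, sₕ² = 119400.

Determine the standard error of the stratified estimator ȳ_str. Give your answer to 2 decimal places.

5.55

Var(ȳ_str) = Σₕ Wₕ²(1 − fₕ)sₕ²/nₕ with Wₕ = Nₕ/N, N = 23400.
Tier 2: Wₕ = 0.67337607; term = 0.67337607²·(1 − 0.14241290)·146600/2244 = 25.404153.
Tier 4: Wₕ = 0.32662393; term = 0.32662393²·(1 − 0.23603297)·119400/1804 = 5.3943412.
Sum = 30.798494.
SE = √(30.798494) = 5.55.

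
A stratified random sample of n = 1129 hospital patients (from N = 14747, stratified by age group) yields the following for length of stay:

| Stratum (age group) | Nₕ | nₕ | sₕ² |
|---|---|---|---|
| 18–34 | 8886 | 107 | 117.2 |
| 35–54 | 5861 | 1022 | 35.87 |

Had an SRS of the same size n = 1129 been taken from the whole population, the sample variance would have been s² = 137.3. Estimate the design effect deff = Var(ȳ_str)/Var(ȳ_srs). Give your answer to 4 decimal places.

3.5394

Var(ȳ_str) = Σ Wₕ²(1−fₕ)sₕ²/nₕ with Wₕ = Nₕ/14747:
  18–34: (8886/14747)²·(1−107/8886)·117.2/107 = 0.39290525
  35–54: (5861/14747)²·(1−1022/5861)·35.87/1022 = 0.0045772061
  → Var(ȳ_str) = 0.39748246.
Var(ȳ_srs) = (1 − 1129/14747)·137.3/1129 = 0.11230168.
deff = 0.39748246 / 0.11230168 = 3.5394.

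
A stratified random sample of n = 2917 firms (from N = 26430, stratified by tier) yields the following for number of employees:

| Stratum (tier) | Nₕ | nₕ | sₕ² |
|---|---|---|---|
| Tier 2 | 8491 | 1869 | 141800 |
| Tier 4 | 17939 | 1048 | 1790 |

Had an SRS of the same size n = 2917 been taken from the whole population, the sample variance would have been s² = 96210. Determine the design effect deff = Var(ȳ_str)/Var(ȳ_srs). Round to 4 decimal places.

0.2334

Var(ȳ_str) = Σ Wₕ²(1−fₕ)sₕ²/nₕ with Wₕ = Nₕ/26430:
  Tier 2: (8491/26430)²·(1−1869/8491)·141800/1869 = 6.1068974
  Tier 4: (17939/26430)²·(1−1048/17939)·1790/1048 = 0.74088536
  → Var(ȳ_str) = 6.8477828.
Var(ȳ_srs) = (1 − 2917/26430)·96210/2917 = 29.342335.
deff = 6.8477828 / 29.342335 = 0.2334.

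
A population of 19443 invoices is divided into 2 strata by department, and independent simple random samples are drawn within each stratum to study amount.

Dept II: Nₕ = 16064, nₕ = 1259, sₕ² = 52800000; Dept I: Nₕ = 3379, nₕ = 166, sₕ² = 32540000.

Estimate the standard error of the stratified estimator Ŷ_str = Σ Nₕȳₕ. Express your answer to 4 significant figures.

3.479 × 10^6

Var(Ŷ_str) = Σₕ Nₕ²(1 − fₕ)sₕ²/nₕ.
Dept II: 16064²·(1 − 1259/16064)·52800000/1259 = 9.9740215 × 10^12.
Dept I: 3379²·(1 − 166/3379)·32540000/166 = 2.1281801 × 10^12.
Sum = 1.2102202 × 10^13.
SE = √(1.2102202 × 10^13) = 3.479 × 10^6.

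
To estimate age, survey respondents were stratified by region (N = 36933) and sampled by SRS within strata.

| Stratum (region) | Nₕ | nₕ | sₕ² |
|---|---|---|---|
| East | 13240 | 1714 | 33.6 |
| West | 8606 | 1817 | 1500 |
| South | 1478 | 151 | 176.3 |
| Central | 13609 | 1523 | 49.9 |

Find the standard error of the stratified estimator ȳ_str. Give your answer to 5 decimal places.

0.20780

Var(ȳ_str) = Σₕ Wₕ²(1 − fₕ)sₕ²/nₕ with Wₕ = Nₕ/N, N = 36933.
East: Wₕ = 0.35848699; term = 0.35848699²·(1 − 0.12945619)·33.6/1714 = 0.0021931376.
West: Wₕ = 0.23301654; term = 0.23301654²·(1 − 0.21113177)·1500/1817 = 0.035360167.
South: Wₕ = 0.04001841; term = 0.04001841²·(1 − 0.10216509)·176.3/151 = 0.0016787714.
Central: Wₕ = 0.36847805; term = 0.36847805²·(1 − 0.11191124)·49.9/1523 = 0.0039507566.
Sum = 0.043182833.
SE = √(0.043182833) = 0.20780.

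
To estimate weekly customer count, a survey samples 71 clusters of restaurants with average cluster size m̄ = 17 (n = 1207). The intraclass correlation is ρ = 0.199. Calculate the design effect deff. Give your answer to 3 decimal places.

4.184

deff = 1 + (17 − 1)·0.199 = 1 + 3.184 = 4.184.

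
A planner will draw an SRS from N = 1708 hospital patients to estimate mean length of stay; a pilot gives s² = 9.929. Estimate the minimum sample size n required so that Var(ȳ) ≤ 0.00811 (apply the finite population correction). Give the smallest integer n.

714

Without fpc, n₀ = s²/D = 9.929/0.00811 = 1224.2910.
With fpc, (1 − n/N)·s²/n ≤ D requires n ≥ n₀/(1 + n₀/N) = 1224.2910/(1 + 1224.2910/1708) = 713.1247.
Rounding up, n = 714.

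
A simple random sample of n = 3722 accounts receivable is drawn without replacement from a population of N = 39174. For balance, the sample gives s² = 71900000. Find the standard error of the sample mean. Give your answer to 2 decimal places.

Under SRS without replacement, Var(ȳ) = (1 − f)·s²/n with f = n/N = 3722/39174 = 0.09501200.
Var(ȳ) = (1 − 0.09501200)·71900000/3722 = 0.90498800·19317.571 = 17482.17.
SE(ȳ) = √(17482.17) = 132.22.

132.22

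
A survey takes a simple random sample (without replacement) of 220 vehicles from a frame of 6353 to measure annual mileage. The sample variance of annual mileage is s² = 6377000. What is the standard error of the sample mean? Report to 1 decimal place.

Under SRS without replacement, Var(ȳ) = (1 − f)·s²/n with f = n/N = 220/6353 = 0.03462931.
Var(ȳ) = (1 − 0.03462931)·6377000/220 = 0.96537069·28986.364 = 27982.586.
SE(ȳ) = √(27982.586) = 167.3.

167.3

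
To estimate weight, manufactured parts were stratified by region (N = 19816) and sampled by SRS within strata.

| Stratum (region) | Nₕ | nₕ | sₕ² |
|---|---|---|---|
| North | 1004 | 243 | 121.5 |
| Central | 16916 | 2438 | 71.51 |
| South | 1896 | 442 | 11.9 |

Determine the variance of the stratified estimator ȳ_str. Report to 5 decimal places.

Var(ȳ_str) = Σₕ Wₕ²(1 − fₕ)sₕ²/nₕ with Wₕ = Nₕ/N, N = 19816.
North: Wₕ = 0.05066613; term = 0.05066613²·(1 − 0.24203187)·121.5/243 = 9.7287353 × 10^-4.
Central: Wₕ = 0.85365361; term = 0.85365361²·(1 − 0.14412391)·71.51/2438 = 0.018293944.
South: Wₕ = 0.09568026; term = 0.09568026²·(1 − 0.23312236)·11.9/442 = 1.8901464 × 10^-4.
Sum = 0.019455832.

0.01946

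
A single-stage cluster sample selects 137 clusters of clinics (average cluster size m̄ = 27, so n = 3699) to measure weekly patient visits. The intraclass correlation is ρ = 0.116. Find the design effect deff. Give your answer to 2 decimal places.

4.02

deff = 1 + (27 − 1)·0.116 = 1 + 3.016 = 4.016.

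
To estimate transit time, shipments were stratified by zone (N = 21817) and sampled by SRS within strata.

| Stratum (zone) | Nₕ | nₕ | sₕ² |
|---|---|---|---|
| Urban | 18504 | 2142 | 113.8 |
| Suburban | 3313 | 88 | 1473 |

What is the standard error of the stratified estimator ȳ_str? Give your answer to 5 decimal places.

Var(ȳ_str) = Σₕ Wₕ²(1 − fₕ)sₕ²/nₕ with Wₕ = Nₕ/N, N = 21817.
Urban: Wₕ = 0.84814594; term = 0.84814594²·(1 − 0.11575875)·113.8/2142 = 0.033793622.
Suburban: Wₕ = 0.15185406; term = 0.15185406²·(1 − 0.02656203)·1473/88 = 0.37573458.
Sum = 0.4095282.
SE = √(0.4095282) = 0.63994.

0.63994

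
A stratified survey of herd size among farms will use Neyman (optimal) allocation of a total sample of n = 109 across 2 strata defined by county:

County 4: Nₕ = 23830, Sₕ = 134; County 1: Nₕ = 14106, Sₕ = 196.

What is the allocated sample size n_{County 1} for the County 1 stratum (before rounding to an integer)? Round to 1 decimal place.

Neyman allocation: nₕ = n·NₕSₕ / Σⱼ NⱼSⱼ.
Σ NⱼSⱼ = 23830·134 + 14106·196 = 5.957996 × 10^6.
n_{County 1} = 109·14106·196 / (5.957996 × 10^6) = 50.6.

50.6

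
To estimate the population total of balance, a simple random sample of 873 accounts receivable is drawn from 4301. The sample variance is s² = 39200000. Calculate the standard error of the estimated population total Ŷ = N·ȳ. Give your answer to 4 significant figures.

Var(Ŷ) = N²·Var(ȳ) = N²·(1 − n/N)·s²/n.
f = 873/4301 = 0.20297605; Var(ȳ) = 0.79702395·39200000/873 = 35788.475.
Var(Ŷ) = 4301² · 35788.475 = 6.6203672 × 10^11.
SE(Ŷ) = √(6.6203672 × 10^11) = 813700.

813700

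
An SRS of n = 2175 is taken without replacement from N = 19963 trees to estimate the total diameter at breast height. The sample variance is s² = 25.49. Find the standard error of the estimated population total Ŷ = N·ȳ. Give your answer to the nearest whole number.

2040

Var(Ŷ) = N²·Var(ȳ) = N²·(1 − n/N)·s²/n.
f = 2175/19963 = 0.10895156; Var(ȳ) = 0.89104844·25.49/2175 = 0.010442678.
Var(Ŷ) = 19963² · 0.010442678 = 4.1616303 × 10^6.
SE(Ŷ) = √(4.1616303 × 10^6) = 2040.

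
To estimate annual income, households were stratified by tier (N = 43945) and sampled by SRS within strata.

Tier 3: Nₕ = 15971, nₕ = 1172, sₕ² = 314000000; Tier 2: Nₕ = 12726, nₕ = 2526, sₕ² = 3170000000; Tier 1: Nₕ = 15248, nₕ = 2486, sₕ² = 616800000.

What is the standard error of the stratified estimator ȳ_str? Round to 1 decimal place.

Var(ȳ_str) = Σₕ Wₕ²(1 − fₕ)sₕ²/nₕ with Wₕ = Nₕ/N, N = 43945.
Tier 3: Wₕ = 0.36343156; term = 0.36343156²·(1 − 0.07338301)·314000000/1172 = 32790.465.
Tier 2: Wₕ = 0.28958926; term = 0.28958926²·(1 − 0.19849128)·3170000000/2526 = 84352.716.
Tier 1: Wₕ = 0.34697918; term = 0.34697918²·(1 − 0.16303778)·616800000/2486 = 25000.916.
Sum = 142144.1.
SE = √(142144.1) = 377.0.

377.0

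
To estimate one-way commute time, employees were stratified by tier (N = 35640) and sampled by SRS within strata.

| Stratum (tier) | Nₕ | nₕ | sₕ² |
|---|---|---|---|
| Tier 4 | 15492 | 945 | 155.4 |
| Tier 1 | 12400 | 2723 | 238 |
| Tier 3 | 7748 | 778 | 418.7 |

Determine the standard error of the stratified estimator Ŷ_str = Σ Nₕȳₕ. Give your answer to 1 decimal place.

8752.8

Var(Ŷ_str) = Σₕ Nₕ²(1 − fₕ)sₕ²/nₕ.
Tier 4: 15492²·(1 − 945/15492)·155.4/945 = 3.7059549 × 10^7.
Tier 1: 12400²·(1 − 2723/12400)·238/2723 = 1.0487977 × 10^7.
Tier 3: 7748²·(1 − 778/7748)·418.7/778 = 2.9063355 × 10^7.
Sum = 7.6610881 × 10^7.
SE = √(7.6610881 × 10^7) = 8752.8.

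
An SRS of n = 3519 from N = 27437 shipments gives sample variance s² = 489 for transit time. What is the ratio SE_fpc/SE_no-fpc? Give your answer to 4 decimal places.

f = n/N = 3519/27437 = 0.12825746.
SE_no-fpc = √(s²/n) = 0.3727733; SE_fpc = √((1−f)s²/n) = 0.34804782.
Ratio = √(1−f) = 0.93367154.

0.9337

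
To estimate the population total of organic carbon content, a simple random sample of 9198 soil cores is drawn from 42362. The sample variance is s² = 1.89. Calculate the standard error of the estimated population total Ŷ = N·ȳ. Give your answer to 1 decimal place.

537.3

Var(Ŷ) = N²·Var(ȳ) = N²·(1 − n/N)·s²/n.
f = 9198/42362 = 0.21712856; Var(ȳ) = 0.78287144·1.89/9198 = 1.6086399 × 10^-4.
Var(Ŷ) = 42362² · (1.6086399 × 10^-4) = 288676.71.
SE(Ŷ) = √(288676.71) = 537.3.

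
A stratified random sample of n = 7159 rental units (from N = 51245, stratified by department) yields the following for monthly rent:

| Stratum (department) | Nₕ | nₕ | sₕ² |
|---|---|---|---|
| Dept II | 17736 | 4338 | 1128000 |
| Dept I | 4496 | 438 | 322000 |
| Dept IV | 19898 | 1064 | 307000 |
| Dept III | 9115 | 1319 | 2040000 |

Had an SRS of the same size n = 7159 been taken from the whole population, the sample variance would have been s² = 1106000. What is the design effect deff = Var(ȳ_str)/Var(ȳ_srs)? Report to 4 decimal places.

Var(ȳ_str) = Σ Wₕ²(1−fₕ)sₕ²/nₕ with Wₕ = Nₕ/51245:
  Dept II: (17736/51245)²·(1−4338/17736)·1128000/4338 = 23.529474
  Dept I: (4496/51245)²·(1−438/4496)·322000/438 = 5.1076027
  Dept IV: (19898/51245)²·(1−1064/19898)·307000/1064 = 41.176151
  Dept III: (9115/51245)²·(1−1319/9115)·2040000/1319 = 41.851486
  → Var(ȳ_str) = 111.66471.
Var(ȳ_srs) = (1 − 7159/51245)·1106000/7159 = 132.90826.
deff = 111.66471 / 132.90826 = 0.8402.

0.8402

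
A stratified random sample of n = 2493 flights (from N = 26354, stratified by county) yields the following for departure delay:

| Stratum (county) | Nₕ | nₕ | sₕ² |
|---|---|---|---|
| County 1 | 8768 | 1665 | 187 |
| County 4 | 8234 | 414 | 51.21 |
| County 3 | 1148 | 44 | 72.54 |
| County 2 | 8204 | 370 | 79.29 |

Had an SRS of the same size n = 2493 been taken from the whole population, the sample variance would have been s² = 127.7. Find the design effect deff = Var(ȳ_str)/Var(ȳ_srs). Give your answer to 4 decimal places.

Var(ȳ_str) = Σ Wₕ²(1−fₕ)sₕ²/nₕ with Wₕ = Nₕ/26354:
  County 1: (8768/26354)²·(1−1665/8768)·187/1665 = 0.010071094
  County 4: (8234/26354)²·(1−414/8234)·51.21/414 = 0.01146777
  County 3: (1148/26354)²·(1−44/1148)·72.54/44 = 0.0030084497
  County 2: (8204/26354)²·(1−370/8204)·79.29/370 = 0.019830462
  → Var(ȳ_str) = 0.044377776.
Var(ȳ_srs) = (1 − 2493/26354)·127.7/2493 = 0.046377861.
deff = 0.044377776 / 0.046377861 = 0.9569.

0.9569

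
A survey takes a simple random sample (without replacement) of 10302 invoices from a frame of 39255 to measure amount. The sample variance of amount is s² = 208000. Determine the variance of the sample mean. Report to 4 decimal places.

Under SRS without replacement, Var(ȳ) = (1 − f)·s²/n with f = n/N = 10302/39255 = 0.26243791.
Var(ȳ) = (1 − 0.26243791)·208000/10302 = 0.73756209·20.190254 = 14.891566.

14.8916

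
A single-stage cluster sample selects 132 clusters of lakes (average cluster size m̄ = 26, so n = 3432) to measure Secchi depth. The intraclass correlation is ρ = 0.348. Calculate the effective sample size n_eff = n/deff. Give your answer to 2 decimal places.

353.81

deff = 1 + (26 − 1)·0.348 = 1 + 8.7 = 9.7.
n_eff = 3432 / 9.7 = 353.81.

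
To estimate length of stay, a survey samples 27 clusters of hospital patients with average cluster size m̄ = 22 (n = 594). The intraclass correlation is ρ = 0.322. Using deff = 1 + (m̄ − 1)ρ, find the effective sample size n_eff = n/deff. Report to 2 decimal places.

deff = 1 + (22 − 1)·0.322 = 1 + 6.762 = 7.762.
n_eff = 594 / 7.762 = 76.53.

76.53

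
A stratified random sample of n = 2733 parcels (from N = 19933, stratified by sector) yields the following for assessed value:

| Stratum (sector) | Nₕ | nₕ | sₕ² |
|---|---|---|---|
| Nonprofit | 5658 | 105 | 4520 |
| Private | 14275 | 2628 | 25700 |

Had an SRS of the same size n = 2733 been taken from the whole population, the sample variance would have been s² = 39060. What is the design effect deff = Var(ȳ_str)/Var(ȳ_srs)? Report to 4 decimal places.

Var(ȳ_str) = Σ Wₕ²(1−fₕ)sₕ²/nₕ with Wₕ = Nₕ/19933:
  Nonprofit: (5658/19933)²·(1−105/5658)·4520/105 = 3.4040382
  Private: (14275/19933)²·(1−2628/14275)·25700/2628 = 4.0921601
  → Var(ȳ_str) = 7.4961983.
Var(ȳ_srs) = (1 − 2733/19933)·39060/2733 = 12.332422.
deff = 7.4961983 / 12.332422 = 0.6078.

0.6078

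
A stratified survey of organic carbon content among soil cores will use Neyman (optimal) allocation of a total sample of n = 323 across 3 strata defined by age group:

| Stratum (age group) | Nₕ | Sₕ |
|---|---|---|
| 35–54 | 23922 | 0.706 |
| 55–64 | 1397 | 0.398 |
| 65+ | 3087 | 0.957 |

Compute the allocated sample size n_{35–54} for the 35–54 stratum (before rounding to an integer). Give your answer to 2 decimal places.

267.42

Neyman allocation: nₕ = n·NₕSₕ / Σⱼ NⱼSⱼ.
Σ NⱼSⱼ = 23922·0.706 + 1397·0.398 + 3087·0.957 = 20399.197.
n_{35–54} = 323·23922·0.706 / 20399.197 = 267.42.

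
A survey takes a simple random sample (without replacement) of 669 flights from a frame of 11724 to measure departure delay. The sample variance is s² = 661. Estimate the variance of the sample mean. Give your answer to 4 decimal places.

Under SRS without replacement, Var(ȳ) = (1 − f)·s²/n with f = n/N = 669/11724 = 0.05706244.
Var(ȳ) = (1 − 0.05706244)·661/669 = 0.94293756·0.98804185 = 0.93166178.

0.9317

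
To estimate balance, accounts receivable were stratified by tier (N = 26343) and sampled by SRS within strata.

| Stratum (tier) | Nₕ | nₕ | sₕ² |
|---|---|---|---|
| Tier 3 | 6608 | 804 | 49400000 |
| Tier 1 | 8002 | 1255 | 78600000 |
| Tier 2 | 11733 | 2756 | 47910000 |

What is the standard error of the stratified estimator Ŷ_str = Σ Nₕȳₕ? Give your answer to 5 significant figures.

2.7512 × 10^6

Var(Ŷ_str) = Σₕ Nₕ²(1 − fₕ)sₕ²/nₕ.
Tier 3: 6608²·(1 − 804/6608)·49400000/804 = 2.3565049 × 10^12.
Tier 1: 8002²·(1 − 1255/8002)·78600000/1255 = 3.381334 × 10^12.
Tier 2: 11733²·(1 − 2756/11733)·47910000/2756 = 1.8309954 × 10^12.
Sum = 7.5688343 × 10^12.
SE = √(7.5688343 × 10^12) = 2.7512 × 10^6.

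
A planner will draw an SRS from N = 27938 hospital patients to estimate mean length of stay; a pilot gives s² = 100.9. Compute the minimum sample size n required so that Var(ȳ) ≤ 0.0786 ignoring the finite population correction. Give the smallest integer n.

1284

Without fpc, n₀ = s²/D = 100.9/0.0786 = 1283.7150.
Rounding up, n = 1284.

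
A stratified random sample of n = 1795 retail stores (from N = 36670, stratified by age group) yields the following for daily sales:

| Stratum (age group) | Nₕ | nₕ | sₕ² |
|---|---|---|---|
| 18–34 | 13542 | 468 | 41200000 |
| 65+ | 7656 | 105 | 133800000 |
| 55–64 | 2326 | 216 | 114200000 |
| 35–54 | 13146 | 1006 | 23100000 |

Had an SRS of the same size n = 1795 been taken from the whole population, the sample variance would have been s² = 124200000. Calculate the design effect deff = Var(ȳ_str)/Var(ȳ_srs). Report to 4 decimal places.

Var(ȳ_str) = Σ Wₕ²(1−fₕ)sₕ²/nₕ with Wₕ = Nₕ/36670:
  18–34: (13542/36670)²·(1−468/13542)·41200000/468 = 11590.998
  65+: (7656/36670)²·(1−105/7656)·133800000/105 = 54783.704
  55–64: (2326/36670)²·(1−216/2326)·114200000/216 = 1929.6685
  35–54: (13146/36670)²·(1−1006/13146)·23100000/1006 = 2725.2384
  → Var(ȳ_str) = 71029.609.
Var(ȳ_srs) = (1 − 1795/36670)·124200000/1795 = 65805.236.
deff = 71029.609 / 65805.236 = 1.0794.

1.0794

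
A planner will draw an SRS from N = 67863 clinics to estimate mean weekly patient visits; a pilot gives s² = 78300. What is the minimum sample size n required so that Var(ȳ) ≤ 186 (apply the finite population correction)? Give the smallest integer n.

419

Without fpc, n₀ = s²/D = 78300/186 = 420.9677.
With fpc, (1 − n/N)·s²/n ≤ D requires n ≥ n₀/(1 + n₀/N) = 420.9677/(1 + 420.9677/67863) = 418.3725.
Rounding up, n = 419.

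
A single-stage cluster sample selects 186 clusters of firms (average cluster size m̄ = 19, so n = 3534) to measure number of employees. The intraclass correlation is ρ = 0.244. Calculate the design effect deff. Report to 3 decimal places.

deff = 1 + (19 − 1)·0.244 = 1 + 4.392 = 5.392.

5.392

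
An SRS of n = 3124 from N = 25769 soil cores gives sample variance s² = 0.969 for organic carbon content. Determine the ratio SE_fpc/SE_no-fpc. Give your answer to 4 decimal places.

0.9374

f = n/N = 3124/25769 = 0.12123094.
SE_no-fpc = √(s²/n) = 0.017611907; SE_fpc = √((1−f)s²/n) = 0.016509874.
Ratio = √(1−f) = 0.93742683.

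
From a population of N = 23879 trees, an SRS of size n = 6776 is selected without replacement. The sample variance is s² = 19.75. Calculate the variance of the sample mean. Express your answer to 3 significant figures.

0.00209

Under SRS without replacement, Var(ȳ) = (1 − f)·s²/n with f = n/N = 6776/23879 = 0.28376398.
Var(ȳ) = (1 − 0.28376398)·19.75/6776 = 0.71623602·0.0029146989 = 0.0020876124.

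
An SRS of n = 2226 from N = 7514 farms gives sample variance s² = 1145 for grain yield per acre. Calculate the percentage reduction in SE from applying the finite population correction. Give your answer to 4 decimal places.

f = n/N = 2226/7514 = 0.29624701.
SE_no-fpc = √(s²/n) = 0.71719981; SE_fpc = √((1−f)s²/n) = 0.60165882.
Ratio = √(1−f) = 0.83889987. Reduction = 100·(1 − 0.83889987) = 16.1100%.

16.1100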